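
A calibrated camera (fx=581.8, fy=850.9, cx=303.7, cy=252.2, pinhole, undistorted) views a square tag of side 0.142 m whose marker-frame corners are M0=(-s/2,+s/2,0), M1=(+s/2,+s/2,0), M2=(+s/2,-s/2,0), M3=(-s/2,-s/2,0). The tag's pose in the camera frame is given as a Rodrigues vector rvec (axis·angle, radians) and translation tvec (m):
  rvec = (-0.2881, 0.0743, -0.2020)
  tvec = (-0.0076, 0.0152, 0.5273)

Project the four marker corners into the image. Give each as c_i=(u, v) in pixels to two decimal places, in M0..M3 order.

Intrinsics K: fx=581.8, fy=850.9, cx=303.7, cy=252.2
Marker side s = 0.142 m; corners in marker frame (Z=0):
  M0 = (-0.0710, +0.0710, 0)
  M1 = (+0.0710, +0.0710, 0)
  M2 = (+0.0710, -0.0710, 0)
  M3 = (-0.0710, -0.0710, 0)
rvec = (-0.2881, 0.0743, -0.2020), |rvec| = θ = 0.35962 rad = 20.605°
Rodrigues: sinθ=0.35192, 1−cosθ=0.06397; R = I + sinθ·[k]× + (1−cosθ)·[k]×²:
    [+0.97709 +0.18709 +0.10149]
    [-0.20826 +0.93876 +0.27451]
    [-0.04392 -0.28935 +0.95621]
t = (-0.0076, 0.0152, 0.5273) m
M0: Pc = R·M0+t = (-0.06369, +0.09664, +0.50987); u = 581.8·(-0.06369)/0.50987 + 303.7 = 231.0255, v = 850.9·(+0.09664)/0.50987 + 252.2 = 413.4747
M1: Pc = R·M1+t = (+0.07506, +0.06707, +0.50364); u = 581.8·(+0.07506)/0.50364 + 303.7 = 390.4047, v = 850.9·(+0.06707)/0.50364 + 252.2 = 365.5077
M2: Pc = R·M2+t = (+0.04849, -0.06624, +0.54473); u = 581.8·(+0.04849)/0.54473 + 303.7 = 355.4903, v = 850.9·(-0.06624)/0.54473 + 252.2 = 148.7305
M3: Pc = R·M3+t = (-0.09026, -0.03667, +0.55096); u = 581.8·(-0.09026)/0.55096 + 303.7 = 208.3921, v = 850.9·(-0.03667)/0.55096 + 252.2 = 195.5743

c0=(231.03, 413.47) c1=(390.40, 365.51) c2=(355.49, 148.73) c3=(208.39, 195.57)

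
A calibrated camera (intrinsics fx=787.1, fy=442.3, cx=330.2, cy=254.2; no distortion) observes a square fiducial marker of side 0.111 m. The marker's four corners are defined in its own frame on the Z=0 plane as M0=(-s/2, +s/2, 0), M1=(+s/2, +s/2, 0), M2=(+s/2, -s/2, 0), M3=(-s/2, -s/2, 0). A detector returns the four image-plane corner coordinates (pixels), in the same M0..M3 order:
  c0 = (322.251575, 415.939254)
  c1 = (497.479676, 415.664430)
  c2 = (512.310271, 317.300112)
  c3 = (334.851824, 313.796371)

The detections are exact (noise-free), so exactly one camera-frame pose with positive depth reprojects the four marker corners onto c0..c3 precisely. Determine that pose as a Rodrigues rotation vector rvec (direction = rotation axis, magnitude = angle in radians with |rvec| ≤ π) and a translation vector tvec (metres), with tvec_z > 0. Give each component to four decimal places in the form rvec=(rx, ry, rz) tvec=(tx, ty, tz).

Intrinsics K: fx=787.1, fy=442.3, cx=330.2, cy=254.2
Marker side s = 0.111 m; corners in marker frame (Z=0):
  M0 = (-0.0555, +0.0555, 0)
  M1 = (+0.0555, +0.0555, 0)
  M2 = (+0.0555, -0.0555, 0)
  M3 = (-0.0555, -0.0555, 0)
Detected image corners:
  c0 = (322.251575, 415.939254) px
  c1 = (497.479676, 415.664430) px
  c2 = (512.310271, 317.300112) px
  c3 = (334.851824, 313.796371) px
Planar DLT: solve 8×8 A·h = b for H (H[2,2]=1):
  H  [+1729.15776 -65.33529 +418.32054]
  H  [+137.75181 +954.12630 +366.08013]
  H  [+0.33729 +0.14018 +1.00000]
B = K⁻¹H; ‖b₁‖=2.086181, ‖b₂‖=2.086181; λ = 2/(‖b₁‖+‖b₂‖) = 0.479345, sign → tz>0 ⇒ λ=+0.479345
r₁ = λ·B[:,0] = (+0.98523,+0.05637,+0.16168); r₂ = λ·B[:,1] = (-0.06798,+0.99542,+0.06719)
r₃ = r₁×r₂ = (-0.15715,-0.07719,+0.98455); SVD([r₁ r₂ r₃]) → R = UVᵀ:
  R  [+0.98523 -0.06798 -0.15715]
  R  [+0.05637 +0.99542 -0.07719]
  R  [+0.16168 +0.06719 +0.98455]
t = (+0.05367, +0.12125, +0.47934) m
tr R = 2.965207; θ = arccos((tr R − 1)/2) = 0.186801 rad = 10.703°
axis k = ((R−Rᵀ)₃₂, (R−Rᵀ)₁₃, (R−Rᵀ)₂₁) / (2 sinθ) = (+0.388724, -0.858382, +0.334774)
rvec = θ·k = (+0.072614, -0.160347, +0.062536)

rvec=(0.0726, -0.1603, 0.0625) tvec=(0.0537, 0.1213, 0.4793)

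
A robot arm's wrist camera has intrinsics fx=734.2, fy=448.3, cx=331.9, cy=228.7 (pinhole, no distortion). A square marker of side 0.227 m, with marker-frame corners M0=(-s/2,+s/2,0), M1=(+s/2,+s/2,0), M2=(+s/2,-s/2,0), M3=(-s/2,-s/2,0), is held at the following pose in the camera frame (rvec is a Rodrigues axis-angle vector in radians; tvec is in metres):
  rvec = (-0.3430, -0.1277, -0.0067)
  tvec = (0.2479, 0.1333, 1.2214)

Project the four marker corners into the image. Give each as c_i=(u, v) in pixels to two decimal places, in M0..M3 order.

c0=(418.89, 320.15) c1=(554.84, 319.25) c2=(537.84, 238.60) c3=(409.80, 237.59)

Intrinsics K: fx=734.2, fy=448.3, cx=331.9, cy=228.7
Marker side s = 0.227 m; corners in marker frame (Z=0):
  M0 = (-0.1135, +0.1135, 0)
  M1 = (+0.1135, +0.1135, 0)
  M2 = (+0.1135, -0.1135, 0)
  M3 = (-0.1135, -0.1135, 0)
rvec = (-0.3430, -0.1277, -0.0067), |rvec| = θ = 0.36606 rad = 20.974°
Rodrigues: sinθ=0.35794, 1−cosθ=0.06626; R = I + sinθ·[k]× + (1−cosθ)·[k]×²:
    [+0.99191 +0.02821 -0.12373]
    [+0.01511 +0.94181 +0.33581]
    [+0.12600 -0.33497 +0.93377]
t = (0.2479, 0.1333, 1.2214) m
M0: Pc = R·M0+t = (+0.13852, +0.23848, +1.16908); u = 734.2·(+0.13852)/1.16908 + 331.9 = 418.8923, v = 448.3·(+0.23848)/1.16908 + 228.7 = 320.1487
M1: Pc = R·M1+t = (+0.36368, +0.24191, +1.19768); u = 734.2·(+0.36368)/1.19768 + 331.9 = 554.8445, v = 448.3·(+0.24191)/1.19768 + 228.7 = 319.2483
M2: Pc = R·M2+t = (+0.35728, +0.02812, +1.27372); u = 734.2·(+0.35728)/1.27372 + 331.9 = 537.8443, v = 448.3·(+0.02812)/1.27372 + 228.7 = 238.5969
M3: Pc = R·M3+t = (+0.13212, +0.02469, +1.24512); u = 734.2·(+0.13212)/1.24512 + 331.9 = 409.8040, v = 448.3·(+0.02469)/1.24512 + 228.7 = 237.5897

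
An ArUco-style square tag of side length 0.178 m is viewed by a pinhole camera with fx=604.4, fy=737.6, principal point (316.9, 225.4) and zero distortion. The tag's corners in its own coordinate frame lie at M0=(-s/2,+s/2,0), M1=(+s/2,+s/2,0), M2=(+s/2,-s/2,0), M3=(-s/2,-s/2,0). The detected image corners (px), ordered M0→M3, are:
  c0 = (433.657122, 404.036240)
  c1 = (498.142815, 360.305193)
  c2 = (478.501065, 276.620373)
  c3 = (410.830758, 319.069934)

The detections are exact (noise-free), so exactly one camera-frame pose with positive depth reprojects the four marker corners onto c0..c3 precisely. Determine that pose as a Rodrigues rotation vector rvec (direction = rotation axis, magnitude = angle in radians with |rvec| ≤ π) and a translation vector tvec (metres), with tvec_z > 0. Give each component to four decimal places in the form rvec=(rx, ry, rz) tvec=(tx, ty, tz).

Intrinsics K: fx=604.4, fy=737.6, cx=316.9, cy=225.4
Marker side s = 0.178 m; corners in marker frame (Z=0):
  M0 = (-0.0890, +0.0890, 0)
  M1 = (+0.0890, +0.0890, 0)
  M2 = (+0.0890, -0.0890, 0)
  M3 = (-0.0890, -0.0890, 0)
Detected image corners:
  c0 = (433.657122, 404.036240) px
  c1 = (498.142815, 360.305193) px
  c2 = (478.501065, 276.620373) px
  c3 = (410.830758, 319.069934) px
Planar DLT: solve 8×8 A·h = b for H (H[2,2]=1):
  H  [+458.55257 +214.29442 +456.04552]
  H  [-176.80610 +544.73983 +340.42371]
  H  [+0.19218 +0.20900 +1.00000]
B = K⁻¹H; ‖b₁‖=0.747571, ‖b₂‖=0.747571; λ = 2/(‖b₁‖+‖b₂‖) = 1.337665, sign → tz>0 ⇒ λ=+1.337665
r₁ = λ·B[:,0] = (+0.88009,-0.39920,+0.25707); r₂ = λ·B[:,1] = (+0.32769,+0.90247,+0.27957)
r₃ = r₁×r₂ = (-0.34360,-0.16181,+0.92507); SVD([r₁ r₂ r₃]) → R = UVᵀ:
  R  [+0.88009 +0.32769 -0.34360]
  R  [-0.39920 +0.90247 -0.16181]
  R  [+0.25707 +0.27957 +0.92507]
t = (+0.30796, +0.20860, +1.33767) m
tr R = 2.707631; θ = arccos((tr R − 1)/2) = 0.547525 rad = 31.371°
axis k = ((R−Rᵀ)₃₂, (R−Rᵀ)₁₃, (R−Rᵀ)₂₁) / (2 sinθ) = (+0.423940, -0.576927, -0.698162)
rvec = θ·k = (+0.232118, -0.315882, -0.382261)

rvec=(0.2321, -0.3159, -0.3823) tvec=(0.3080, 0.2086, 1.3377)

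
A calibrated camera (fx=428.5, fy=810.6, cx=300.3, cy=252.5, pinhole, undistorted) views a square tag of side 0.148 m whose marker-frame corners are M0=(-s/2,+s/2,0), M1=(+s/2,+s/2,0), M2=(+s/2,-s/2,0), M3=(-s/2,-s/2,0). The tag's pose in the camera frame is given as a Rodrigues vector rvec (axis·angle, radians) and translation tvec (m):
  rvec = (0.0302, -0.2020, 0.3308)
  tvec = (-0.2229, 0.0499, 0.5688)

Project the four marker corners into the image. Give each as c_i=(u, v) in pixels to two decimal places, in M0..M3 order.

c0=(56.09, 393.40) c1=(169.23, 451.88) c2=(204.70, 257.46) c3=(93.58, 188.55)

Intrinsics K: fx=428.5, fy=810.6, cx=300.3, cy=252.5
Marker side s = 0.148 m; corners in marker frame (Z=0):
  M0 = (-0.0740, +0.0740, 0)
  M1 = (+0.0740, +0.0740, 0)
  M2 = (+0.0740, -0.0740, 0)
  M3 = (-0.0740, -0.0740, 0)
rvec = (0.0302, -0.2020, 0.3308), |rvec| = θ = 0.38877 rad = 22.275°
Rodrigues: sinθ=0.37905, 1−cosθ=0.07463; R = I + sinθ·[k]× + (1−cosθ)·[k]×²:
    [+0.92583 -0.32554 -0.19202]
    [+0.31952 +0.94552 -0.06244]
    [+0.20188 -0.00355 +0.97940]
t = (-0.2229, 0.0499, 0.5688) m
M0: Pc = R·M0+t = (-0.31550, +0.09622, +0.55360); u = 428.5·(-0.31550)/0.55360 + 300.3 = 56.0936, v = 810.6·(+0.09622)/0.55360 + 252.5 = 393.3953
M1: Pc = R·M1+t = (-0.17848, +0.14351, +0.58348); u = 428.5·(-0.17848)/0.58348 + 300.3 = 169.2266, v = 810.6·(+0.14351)/0.58348 + 252.5 = 451.8764
M2: Pc = R·M2+t = (-0.13030, +0.00358, +0.58400); u = 428.5·(-0.13030)/0.58400 + 300.3 = 204.6957, v = 810.6·(+0.00358)/0.58400 + 252.5 = 257.4632
M3: Pc = R·M3+t = (-0.26732, -0.04371, +0.55412); u = 428.5·(-0.26732)/0.55412 + 300.3 = 93.5824, v = 810.6·(-0.04371)/0.55412 + 252.5 = 188.5546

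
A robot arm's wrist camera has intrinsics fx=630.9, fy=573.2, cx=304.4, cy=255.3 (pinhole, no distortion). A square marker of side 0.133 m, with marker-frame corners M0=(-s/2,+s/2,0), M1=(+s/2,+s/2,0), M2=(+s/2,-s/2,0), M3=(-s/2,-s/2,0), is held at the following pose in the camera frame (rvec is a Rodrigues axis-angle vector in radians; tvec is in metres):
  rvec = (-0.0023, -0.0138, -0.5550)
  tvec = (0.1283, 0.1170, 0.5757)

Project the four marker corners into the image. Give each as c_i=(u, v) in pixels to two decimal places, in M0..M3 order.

c0=(421.64, 463.24) c1=(544.91, 392.93) c2=(468.30, 280.60) c3=(344.74, 350.57)

Intrinsics K: fx=630.9, fy=573.2, cx=304.4, cy=255.3
Marker side s = 0.133 m; corners in marker frame (Z=0):
  M0 = (-0.0665, +0.0665, 0)
  M1 = (+0.0665, +0.0665, 0)
  M2 = (+0.0665, -0.0665, 0)
  M3 = (-0.0665, -0.0665, 0)
rvec = (-0.0023, -0.0138, -0.5550), |rvec| = θ = 0.55518 rad = 31.809°
Rodrigues: sinθ=0.52709, 1−cosθ=0.15019; R = I + sinθ·[k]× + (1−cosθ)·[k]×²:
    [+0.84981 +0.52694 -0.01248]
    [-0.52691 +0.84990 +0.00592]
    [+0.01372 +0.00155 +0.99990]
t = (0.1283, 0.1170, 0.5757) m
M0: Pc = R·M0+t = (+0.10683, +0.20856, +0.57489); u = 630.9·(+0.10683)/0.57489 + 304.4 = 421.6372, v = 573.2·(+0.20856)/0.57489 + 255.3 = 463.2447
M1: Pc = R·M1+t = (+0.21985, +0.13848, +0.57672); u = 630.9·(+0.21985)/0.57672 + 304.4 = 544.9100, v = 573.2·(+0.13848)/0.57672 + 255.3 = 392.9347
M2: Pc = R·M2+t = (+0.14977, +0.02544, +0.57651); u = 630.9·(+0.14977)/0.57651 + 304.4 = 468.3008, v = 573.2·(+0.02544)/0.57651 + 255.3 = 280.5960
M3: Pc = R·M3+t = (+0.03675, +0.09552, +0.57468); u = 630.9·(+0.03675)/0.57468 + 304.4 = 344.7405, v = 573.2·(+0.09552)/0.57468 + 255.3 = 350.5744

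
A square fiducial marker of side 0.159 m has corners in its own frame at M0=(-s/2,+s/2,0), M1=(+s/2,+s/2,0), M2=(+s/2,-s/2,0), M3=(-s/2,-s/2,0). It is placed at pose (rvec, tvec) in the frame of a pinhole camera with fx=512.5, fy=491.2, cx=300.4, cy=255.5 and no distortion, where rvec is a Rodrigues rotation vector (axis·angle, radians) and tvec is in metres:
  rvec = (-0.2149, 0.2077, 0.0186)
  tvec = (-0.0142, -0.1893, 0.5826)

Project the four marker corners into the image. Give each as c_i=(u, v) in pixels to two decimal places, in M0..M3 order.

Intrinsics K: fx=512.5, fy=491.2, cx=300.4, cy=255.5
Marker side s = 0.159 m; corners in marker frame (Z=0):
  M0 = (-0.0795, +0.0795, 0)
  M1 = (+0.0795, +0.0795, 0)
  M2 = (+0.0795, -0.0795, 0)
  M3 = (-0.0795, -0.0795, 0)
rvec = (-0.2149, 0.2077, 0.0186), |rvec| = θ = 0.29944 rad = 17.157°
Rodrigues: sinθ=0.29499, 1−cosθ=0.04450; R = I + sinθ·[k]× + (1−cosθ)·[k]×²:
    [+0.97842 -0.04047 +0.20263]
    [-0.00383 +0.97691 +0.21362]
    [-0.20659 -0.20979 +0.95567]
t = (-0.0142, -0.1893, 0.5826) m
M0: Pc = R·M0+t = (-0.09520, -0.11133, +0.58235); u = 512.5·(-0.09520)/0.58235 + 300.4 = 216.6164, v = 491.2·(-0.11133)/0.58235 + 255.5 = 161.5937
M1: Pc = R·M1+t = (+0.06037, -0.11194, +0.54950); u = 512.5·(+0.06037)/0.54950 + 300.4 = 356.7021, v = 491.2·(-0.11194)/0.54950 + 255.5 = 155.4360
M2: Pc = R·M2+t = (+0.06680, -0.26727, +0.58285); u = 512.5·(+0.06680)/0.58285 + 300.4 = 359.1387, v = 491.2·(-0.26727)/0.58285 + 255.5 = 30.2594
M3: Pc = R·M3+t = (-0.08877, -0.26666, +0.61570); u = 512.5·(-0.08877)/0.61570 + 300.4 = 226.5122, v = 491.2·(-0.26666)/0.61570 + 255.5 = 42.7618

c0=(216.62, 161.59) c1=(356.70, 155.44) c2=(359.14, 30.26) c3=(226.51, 42.76)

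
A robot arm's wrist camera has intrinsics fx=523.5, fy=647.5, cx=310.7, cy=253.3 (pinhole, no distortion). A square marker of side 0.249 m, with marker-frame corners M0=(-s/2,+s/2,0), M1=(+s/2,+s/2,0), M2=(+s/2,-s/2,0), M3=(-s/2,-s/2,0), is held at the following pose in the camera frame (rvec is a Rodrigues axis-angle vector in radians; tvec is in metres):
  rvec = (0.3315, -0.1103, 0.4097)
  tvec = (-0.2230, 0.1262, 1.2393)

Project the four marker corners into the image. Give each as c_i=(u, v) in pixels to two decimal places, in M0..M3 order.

Intrinsics K: fx=523.5, fy=647.5, cx=310.7, cy=253.3
Marker side s = 0.249 m; corners in marker frame (Z=0):
  M0 = (-0.1245, +0.1245, 0)
  M1 = (+0.1245, +0.1245, 0)
  M2 = (+0.1245, -0.1245, 0)
  M3 = (-0.1245, -0.1245, 0)
rvec = (0.3315, -0.1103, 0.4097), |rvec| = θ = 0.53844 rad = 30.850°
Rodrigues: sinθ=0.51279, 1−cosθ=0.14149; R = I + sinθ·[k]× + (1−cosθ)·[k]×²:
    [+0.91214 -0.40803 -0.03876]
    [+0.37234 +0.86445 -0.33777]
    [+0.17133 +0.29366 +0.94043]
t = (-0.2230, 0.1262, 1.2393) m
M0: Pc = R·M0+t = (-0.38736, +0.18747, +1.25453); u = 523.5·(-0.38736)/1.25453 + 310.7 = 149.0585, v = 647.5·(+0.18747)/1.25453 + 253.3 = 350.0573
M1: Pc = R·M1+t = (-0.16024, +0.28018, +1.29719); u = 523.5·(-0.16024)/1.29719 + 310.7 = 246.0335, v = 647.5·(+0.28018)/1.29719 + 253.3 = 393.1538
M2: Pc = R·M2+t = (-0.05864, +0.06493, +1.22407); u = 523.5·(-0.05864)/1.22407 + 310.7 = 285.6222, v = 647.5·(+0.06493)/1.22407 + 253.3 = 287.6477
M3: Pc = R·M3+t = (-0.28576, -0.02778, +1.18141); u = 523.5·(-0.28576)/1.18141 + 310.7 = 184.0747, v = 647.5·(-0.02778)/1.18141 + 253.3 = 238.0740

c0=(149.06, 350.06) c1=(246.03, 393.15) c2=(285.62, 287.65) c3=(184.07, 238.07)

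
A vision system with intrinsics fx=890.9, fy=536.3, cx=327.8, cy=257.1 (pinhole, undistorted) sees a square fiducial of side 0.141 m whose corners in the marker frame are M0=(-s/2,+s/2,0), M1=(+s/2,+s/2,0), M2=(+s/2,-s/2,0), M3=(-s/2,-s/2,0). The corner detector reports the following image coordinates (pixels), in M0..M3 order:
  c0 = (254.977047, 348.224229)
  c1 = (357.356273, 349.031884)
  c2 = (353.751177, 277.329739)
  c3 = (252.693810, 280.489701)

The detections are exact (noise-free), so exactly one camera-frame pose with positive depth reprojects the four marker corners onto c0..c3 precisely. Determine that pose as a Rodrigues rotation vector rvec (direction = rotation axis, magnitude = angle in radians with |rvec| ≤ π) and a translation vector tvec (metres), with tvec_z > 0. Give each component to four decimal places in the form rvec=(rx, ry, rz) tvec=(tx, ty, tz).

Intrinsics K: fx=890.9, fy=536.3, cx=327.8, cy=257.1
Marker side s = 0.141 m; corners in marker frame (Z=0):
  M0 = (-0.0705, +0.0705, 0)
  M1 = (+0.0705, +0.0705, 0)
  M2 = (+0.0705, -0.0705, 0)
  M3 = (-0.0705, -0.0705, 0)
Detected image corners:
  c0 = (254.977047, 348.224229) px
  c1 = (357.356273, 349.031884) px
  c2 = (353.751177, 277.329739) px
  c3 = (252.693810, 280.489701) px
Planar DLT: solve 8×8 A·h = b for H (H[2,2]=1):
  H  [+597.98802 -3.76396 +303.23418]
  H  [-135.48787 +468.81388 +313.58798]
  H  [-0.40497 -0.08044 +1.00000]
B = K⁻¹H; ‖b₁‖=0.916617, ‖b₂‖=0.916617; λ = 2/(‖b₁‖+‖b₂‖) = 1.090968, sign → tz>0 ⇒ λ=+1.090968
r₁ = λ·B[:,0] = (+0.89484,-0.06382,-0.44181); r₂ = λ·B[:,1] = (+0.02768,+0.99576,-0.08776)
r₃ = r₁×r₂ = (+0.44553,+0.06630,+0.89281); SVD([r₁ r₂ r₃]) → R = UVᵀ:
  R  [+0.89484 +0.02768 +0.44553]
  R  [-0.06382 +0.99576 +0.06630]
  R  [-0.44181 -0.08776 +0.89281]
t = (-0.03008, +0.11491, +1.09097) m
tr R = 2.783401; θ = arccos((tr R − 1)/2) = 0.469708 rad = 26.912°
axis k = ((R−Rᵀ)₃₂, (R−Rᵀ)₁₃, (R−Rᵀ)₂₁) / (2 sinθ) = (-0.170188, +0.980214, -0.101074)
rvec = θ·k = (-0.079939, +0.460415, -0.047475)

rvec=(-0.0799, 0.4604, -0.0475) tvec=(-0.0301, 0.1149, 1.0910)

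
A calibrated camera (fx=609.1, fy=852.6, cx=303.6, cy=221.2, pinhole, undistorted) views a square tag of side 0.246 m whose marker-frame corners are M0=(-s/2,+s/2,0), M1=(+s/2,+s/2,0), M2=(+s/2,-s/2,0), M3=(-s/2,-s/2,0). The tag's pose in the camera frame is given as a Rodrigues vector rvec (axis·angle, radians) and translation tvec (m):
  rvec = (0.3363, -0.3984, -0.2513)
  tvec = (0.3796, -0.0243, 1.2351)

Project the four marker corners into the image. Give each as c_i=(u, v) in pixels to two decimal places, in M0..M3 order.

Intrinsics K: fx=609.1, fy=852.6, cx=303.6, cy=221.2
Marker side s = 0.246 m; corners in marker frame (Z=0):
  M0 = (-0.1230, +0.1230, 0)
  M1 = (+0.1230, +0.1230, 0)
  M2 = (+0.1230, -0.1230, 0)
  M3 = (-0.1230, -0.1230, 0)
rvec = (0.3363, -0.3984, -0.2513), |rvec| = θ = 0.57877 rad = 33.161°
Rodrigues: sinθ=0.54699, 1−cosθ=0.16286; R = I + sinθ·[k]× + (1−cosθ)·[k]×²:
    [+0.89213 +0.17236 -0.41762]
    [-0.30265 +0.91431 -0.26916]
    [+0.33544 +0.36651 +0.86784]
t = (0.3796, -0.0243, 1.2351) m
M0: Pc = R·M0+t = (+0.29107, +0.12539, +1.23892); u = 609.1·(+0.29107)/1.23892 + 303.6 = 446.7003, v = 852.6·(+0.12539)/1.23892 + 221.2 = 307.4874
M1: Pc = R·M1+t = (+0.51053, +0.05093, +1.32144); u = 609.1·(+0.51053)/1.32144 + 303.6 = 538.9228, v = 852.6·(+0.05093)/1.32144 + 221.2 = 254.0632
M2: Pc = R·M2+t = (+0.46813, -0.17399, +1.23128); u = 609.1·(+0.46813)/1.23128 + 303.6 = 535.1794, v = 852.6·(-0.17399)/1.23128 + 221.2 = 100.7237
M3: Pc = R·M3+t = (+0.24867, -0.09953, +1.14876); u = 609.1·(+0.24867)/1.14876 + 303.6 = 435.4498, v = 852.6·(-0.09953)/1.14876 + 221.2 = 147.3263

c0=(446.70, 307.49) c1=(538.92, 254.06) c2=(535.18, 100.72) c3=(435.45, 147.33)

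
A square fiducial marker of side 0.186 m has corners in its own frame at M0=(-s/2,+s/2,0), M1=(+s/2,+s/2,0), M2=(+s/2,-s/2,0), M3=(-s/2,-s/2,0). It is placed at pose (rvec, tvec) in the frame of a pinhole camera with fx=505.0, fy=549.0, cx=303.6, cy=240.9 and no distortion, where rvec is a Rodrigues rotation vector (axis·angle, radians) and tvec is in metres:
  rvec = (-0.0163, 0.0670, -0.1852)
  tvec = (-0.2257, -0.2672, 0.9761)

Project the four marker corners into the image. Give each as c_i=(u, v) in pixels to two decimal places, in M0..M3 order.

c0=(149.10, 152.04) c1=(242.33, 131.46) c2=(224.87, 28.69) c3=(132.25, 50.45)

Intrinsics K: fx=505.0, fy=549.0, cx=303.6, cy=240.9
Marker side s = 0.186 m; corners in marker frame (Z=0):
  M0 = (-0.0930, +0.0930, 0)
  M1 = (+0.0930, +0.0930, 0)
  M2 = (+0.0930, -0.0930, 0)
  M3 = (-0.0930, -0.0930, 0)
rvec = (-0.0163, 0.0670, -0.1852), |rvec| = θ = 0.19762 rad = 11.323°
Rodrigues: sinθ=0.19634, 1−cosθ=0.01946; R = I + sinθ·[k]× + (1−cosθ)·[k]×²:
    [+0.98067 +0.18345 +0.06807]
    [-0.18454 +0.98277 +0.01001]
    [-0.06506 -0.02238 +0.99763]
t = (-0.2257, -0.2672, 0.9761) m
M0: Pc = R·M0+t = (-0.29984, -0.15864, +0.98007); u = 505.0·(-0.29984)/0.98007 + 303.6 = 149.1010, v = 549.0·(-0.15864)/0.98007 + 240.9 = 152.0357
M1: Pc = R·M1+t = (-0.11744, -0.19296, +0.96797); u = 505.0·(-0.11744)/0.96797 + 303.6 = 242.3319, v = 549.0·(-0.19296)/0.96797 + 240.9 = 131.4569
M2: Pc = R·M2+t = (-0.15156, -0.37576, +0.97213); u = 505.0·(-0.15156)/0.97213 + 303.6 = 224.8686, v = 549.0·(-0.37576)/0.97213 + 240.9 = 28.6935
M3: Pc = R·M3+t = (-0.33396, -0.34144, +0.98423); u = 505.0·(-0.33396)/0.98423 + 303.6 = 132.2466, v = 549.0·(-0.34144)/0.98423 + 240.9 = 50.4488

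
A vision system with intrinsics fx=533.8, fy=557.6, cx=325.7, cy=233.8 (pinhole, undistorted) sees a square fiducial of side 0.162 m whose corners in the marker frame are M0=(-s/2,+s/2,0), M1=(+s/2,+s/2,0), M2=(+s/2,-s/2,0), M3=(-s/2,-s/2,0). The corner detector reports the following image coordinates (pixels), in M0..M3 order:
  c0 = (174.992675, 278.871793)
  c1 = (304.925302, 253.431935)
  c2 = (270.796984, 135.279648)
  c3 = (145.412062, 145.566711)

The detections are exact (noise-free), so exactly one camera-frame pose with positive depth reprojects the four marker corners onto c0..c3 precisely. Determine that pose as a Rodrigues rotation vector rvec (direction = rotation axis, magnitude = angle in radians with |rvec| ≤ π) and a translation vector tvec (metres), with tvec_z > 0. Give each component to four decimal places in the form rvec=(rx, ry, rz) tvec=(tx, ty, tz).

Intrinsics K: fx=533.8, fy=557.6, cx=325.7, cy=233.8
Marker side s = 0.162 m; corners in marker frame (Z=0):
  M0 = (-0.0810, +0.0810, 0)
  M1 = (+0.0810, +0.0810, 0)
  M2 = (+0.0810, -0.0810, 0)
  M3 = (-0.0810, -0.0810, 0)
Detected image corners:
  c0 = (174.992675, 278.871793) px
  c1 = (304.925302, 253.431935) px
  c2 = (270.796984, 135.279648) px
  c3 = (145.412062, 145.566711) px
Planar DLT: solve 8×8 A·h = b for H (H[2,2]=1):
  H  [+941.77372 +109.67260 +227.08514]
  H  [+31.13893 +693.87762 +200.79526]
  H  [+0.68830 -0.39165 +1.00000]
B = K⁻¹H; ‖b₁‖=1.528107, ‖b₂‖=1.528107; λ = 2/(‖b₁‖+‖b₂‖) = 0.654404, sign → tz>0 ⇒ λ=+0.654404
r₁ = λ·B[:,0] = (+0.87972,-0.15232,+0.45043); r₂ = λ·B[:,1] = (+0.29083,+0.92181,-0.25630)
r₃ = r₁×r₂ = (-0.37617,+0.35647,+0.85523); SVD([r₁ r₂ r₃]) → R = UVᵀ:
  R  [+0.87972 +0.29083 -0.37617]
  R  [-0.15232 +0.92181 +0.35647]
  R  [+0.45043 -0.25630 +0.85523]
t = (-0.12090, -0.03873, +0.65440) m
tr R = 2.656763; θ = arccos((tr R − 1)/2) = 0.594584 rad = 34.067°
axis k = ((R−Rᵀ)₃₂, (R−Rᵀ)₁₃, (R−Rᵀ)₂₁) / (2 sinθ) = (-0.546956, -0.737818, -0.395555)
rvec = θ·k = (-0.325211, -0.438695, -0.235191)

rvec=(-0.3252, -0.4387, -0.2352) tvec=(-0.1209, -0.0387, 0.6544)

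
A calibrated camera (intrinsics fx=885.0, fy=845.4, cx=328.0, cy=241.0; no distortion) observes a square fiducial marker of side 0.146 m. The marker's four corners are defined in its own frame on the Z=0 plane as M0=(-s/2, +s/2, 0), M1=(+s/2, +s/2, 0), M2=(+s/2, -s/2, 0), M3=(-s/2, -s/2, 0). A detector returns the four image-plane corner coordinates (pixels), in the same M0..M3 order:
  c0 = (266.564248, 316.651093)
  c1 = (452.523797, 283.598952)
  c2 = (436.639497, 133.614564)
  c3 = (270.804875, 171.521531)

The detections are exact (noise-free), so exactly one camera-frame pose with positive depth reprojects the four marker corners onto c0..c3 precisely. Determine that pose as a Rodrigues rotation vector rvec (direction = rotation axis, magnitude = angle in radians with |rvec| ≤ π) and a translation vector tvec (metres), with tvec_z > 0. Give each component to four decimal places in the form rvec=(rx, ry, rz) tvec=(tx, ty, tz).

rvec=(-0.5592, 0.3414, -0.1125) tvec=(0.0204, -0.0151, 0.6979)

Intrinsics K: fx=885.0, fy=845.4, cx=328.0, cy=241.0
Marker side s = 0.146 m; corners in marker frame (Z=0):
  M0 = (-0.0730, +0.0730, 0)
  M1 = (+0.0730, +0.0730, 0)
  M2 = (+0.0730, -0.0730, 0)
  M3 = (-0.0730, -0.0730, 0)
Detected image corners:
  c0 = (266.564248, 316.651093) px
  c1 = (452.523797, 283.598952) px
  c2 = (436.639497, 133.614564) px
  c3 = (270.804875, 171.521531) px
Planar DLT: solve 8×8 A·h = b for H (H[2,2]=1):
  H  [+1054.49837 -236.82015 +353.83389]
  H  [-336.86302 +835.86462 +222.73071]
  H  [-0.41051 -0.77006 +1.00000]
B = K⁻¹H; ‖b₁‖=1.432889, ‖b₂‖=1.432889; λ = 2/(‖b₁‖+‖b₂‖) = 0.697891, sign → tz>0 ⇒ λ=+0.697891
r₁ = λ·B[:,0] = (+0.93773,-0.19641,-0.28649); r₂ = λ·B[:,1] = (+0.01243,+0.84322,-0.53742)
r₃ = r₁×r₂ = (+0.34713,+0.50040,+0.79316); SVD([r₁ r₂ r₃]) → R = UVᵀ:
  R  [+0.93773 +0.01243 +0.34713]
  R  [-0.19641 +0.84322 +0.50040]
  R  [-0.28649 -0.53742 +0.79316]
t = (+0.02037, -0.01508, +0.69789) m
tr R = 2.574115; θ = arccos((tr R − 1)/2) = 0.664772 rad = 38.089°
axis k = ((R−Rᵀ)₃₂, (R−Rᵀ)₁₃, (R−Rᵀ)₂₁) / (2 sinθ) = (-0.841183, +0.513573, -0.169274)
rvec = θ·k = (-0.559195, +0.341409, -0.112529)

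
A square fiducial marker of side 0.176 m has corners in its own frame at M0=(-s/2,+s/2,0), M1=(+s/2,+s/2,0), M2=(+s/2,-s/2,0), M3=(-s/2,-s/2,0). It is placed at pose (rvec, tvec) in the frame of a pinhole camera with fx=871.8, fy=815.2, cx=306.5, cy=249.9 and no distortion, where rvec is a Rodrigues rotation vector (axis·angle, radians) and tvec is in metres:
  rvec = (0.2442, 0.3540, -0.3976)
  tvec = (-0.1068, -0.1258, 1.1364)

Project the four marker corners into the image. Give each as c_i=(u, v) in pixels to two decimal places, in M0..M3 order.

c0=(199.04, 237.66) c1=(311.03, 194.12) c2=(252.33, 74.80) c3=(140.99, 126.34)

Intrinsics K: fx=871.8, fy=815.2, cx=306.5, cy=249.9
Marker side s = 0.176 m; corners in marker frame (Z=0):
  M0 = (-0.0880, +0.0880, 0)
  M1 = (+0.0880, +0.0880, 0)
  M2 = (+0.0880, -0.0880, 0)
  M3 = (-0.0880, -0.0880, 0)
rvec = (0.2442, 0.3540, -0.3976), |rvec| = θ = 0.58569 rad = 33.558°
Rodrigues: sinθ=0.55278, 1−cosθ=0.16667; R = I + sinθ·[k]× + (1−cosθ)·[k]×²:
    [+0.86230 +0.41726 +0.28693]
    [-0.33325 +0.89422 -0.29886]
    [-0.38128 +0.16209 +0.91014]
t = (-0.1068, -0.1258, 1.1364) m
M0: Pc = R·M0+t = (-0.14596, -0.01778, +1.18422); u = 871.8·(-0.14596)/1.18422 + 306.5 = 199.0437, v = 815.2·(-0.01778)/1.18422 + 249.9 = 237.6586
M1: Pc = R·M1+t = (+0.00580, -0.07644, +1.11711); u = 871.8·(+0.00580)/1.11711 + 306.5 = 311.0274, v = 815.2·(-0.07644)/1.11711 + 249.9 = 194.1222
M2: Pc = R·M2+t = (-0.06764, -0.23382, +1.08858); u = 871.8·(-0.06764)/1.08858 + 306.5 = 252.3333, v = 815.2·(-0.23382)/1.08858 + 249.9 = 74.8028
M3: Pc = R·M3+t = (-0.21940, -0.17516, +1.15569); u = 871.8·(-0.21940)/1.15569 + 306.5 = 140.9934, v = 815.2·(-0.17516)/1.15569 + 249.9 = 126.3422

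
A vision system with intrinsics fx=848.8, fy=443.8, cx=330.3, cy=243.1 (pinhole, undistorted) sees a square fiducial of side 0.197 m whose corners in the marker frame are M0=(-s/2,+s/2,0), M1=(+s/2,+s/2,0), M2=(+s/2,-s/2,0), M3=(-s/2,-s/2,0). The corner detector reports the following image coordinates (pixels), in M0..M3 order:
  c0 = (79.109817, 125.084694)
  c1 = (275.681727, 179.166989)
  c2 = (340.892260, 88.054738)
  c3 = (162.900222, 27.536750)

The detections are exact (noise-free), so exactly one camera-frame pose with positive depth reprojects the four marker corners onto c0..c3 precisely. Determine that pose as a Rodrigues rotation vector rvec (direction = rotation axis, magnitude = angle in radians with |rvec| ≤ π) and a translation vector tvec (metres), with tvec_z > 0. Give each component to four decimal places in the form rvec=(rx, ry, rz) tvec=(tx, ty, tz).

Intrinsics K: fx=848.8, fy=443.8, cx=330.3, cy=243.1
Marker side s = 0.197 m; corners in marker frame (Z=0):
  M0 = (-0.0985, +0.0985, 0)
  M1 = (+0.0985, +0.0985, 0)
  M2 = (+0.0985, -0.0985, 0)
  M3 = (-0.0985, -0.0985, 0)
Detected image corners:
  c0 = (79.109817, 125.084694) px
  c1 = (275.681727, 179.166989) px
  c2 = (340.892260, 88.054738) px
  c3 = (162.900222, 27.536750) px
Planar DLT: solve 8×8 A·h = b for H (H[2,2]=1):
  H  [+1062.05355 -438.97679 +220.57218]
  H  [+346.47295 +447.06291 +105.07439]
  H  [+0.52529 -0.29463 +1.00000]
B = K⁻¹H; ‖b₁‖=1.270745, ‖b₂‖=1.270745; λ = 2/(‖b₁‖+‖b₂‖) = 0.786940, sign → tz>0 ⇒ λ=+0.786940
r₁ = λ·B[:,0] = (+0.82379,+0.38793,+0.41337); r₂ = λ·B[:,1] = (-0.31676,+0.91973,-0.23186)
r₃ = r₁×r₂ = (-0.47014,+0.06006,+0.88055); SVD([r₁ r₂ r₃]) → R = UVᵀ:
  R  [+0.82379 -0.31676 -0.47014]
  R  [+0.38793 +0.91973 +0.06006]
  R  [+0.41337 -0.23186 +0.88055]
t = (-0.10173, -0.24475, +0.78694) m
tr R = 2.624070; θ = arccos((tr R − 1)/2) = 0.623165 rad = 35.705°
axis k = ((R−Rᵀ)₃₂, (R−Rᵀ)₁₃, (R−Rᵀ)₂₁) / (2 sinθ) = (-0.250100, -0.756939, +0.603732)
rvec = θ·k = (-0.155854, -0.471698, +0.376225)

rvec=(-0.1559, -0.4717, 0.3762) tvec=(-0.1017, -0.2447, 0.7869)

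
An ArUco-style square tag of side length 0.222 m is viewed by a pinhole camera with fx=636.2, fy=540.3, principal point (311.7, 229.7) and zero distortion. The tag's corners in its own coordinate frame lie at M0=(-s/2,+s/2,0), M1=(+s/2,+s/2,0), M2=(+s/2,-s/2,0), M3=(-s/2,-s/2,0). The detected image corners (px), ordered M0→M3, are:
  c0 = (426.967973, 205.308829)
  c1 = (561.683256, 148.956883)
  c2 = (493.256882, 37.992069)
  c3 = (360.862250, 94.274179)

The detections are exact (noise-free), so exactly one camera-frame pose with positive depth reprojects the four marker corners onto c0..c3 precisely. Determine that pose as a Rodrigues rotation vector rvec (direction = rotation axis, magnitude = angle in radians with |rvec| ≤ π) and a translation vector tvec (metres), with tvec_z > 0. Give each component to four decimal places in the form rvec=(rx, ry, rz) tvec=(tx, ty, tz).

rvec=(-0.0532, 0.0415, -0.4578) tvec=(0.2229, -0.1915, 0.9548)

Intrinsics K: fx=636.2, fy=540.3, cx=311.7, cy=229.7
Marker side s = 0.222 m; corners in marker frame (Z=0):
  M0 = (-0.1110, +0.1110, 0)
  M1 = (+0.1110, +0.1110, 0)
  M2 = (+0.1110, -0.1110, 0)
  M3 = (-0.1110, -0.1110, 0)
Detected image corners:
  c0 = (426.967973, 205.308829) px
  c1 = (561.683256, 148.956883) px
  c2 = (493.256882, 37.992069) px
  c3 = (360.862250, 94.274179) px
Planar DLT: solve 8×8 A·h = b for H (H[2,2]=1):
  H  [+588.03073 +273.73982 +460.23790]
  H  [-257.25177 +492.27841 +121.33375]
  H  [-0.02937 -0.06348 +1.00000]
B = K⁻¹H; ‖b₁‖=1.047348, ‖b₂‖=1.047348; λ = 2/(‖b₁‖+‖b₂‖) = 0.954792, sign → tz>0 ⇒ λ=+0.954792
r₁ = λ·B[:,0] = (+0.89624,-0.44268,-0.02804); r₂ = λ·B[:,1] = (+0.44052,+0.89570,-0.06061)
r₃ = r₁×r₂ = (+0.05195,+0.04196,+0.99777); SVD([r₁ r₂ r₃]) → R = UVᵀ:
  R  [+0.89624 +0.44052 +0.05195]
  R  [-0.44268 +0.89570 +0.04196]
  R  [-0.02804 -0.06061 +0.99777]
t = (+0.22292, -0.19150, +0.95479) m
tr R = 2.789705; θ = arccos((tr R − 1)/2) = 0.462695 rad = 26.510°
axis k = ((R−Rᵀ)₃₂, (R−Rᵀ)₁₃, (R−Rᵀ)₂₁) / (2 sinθ) = (-0.114898, +0.089605, -0.989328)
rvec = θ·k = (-0.053163, +0.041460, -0.457757)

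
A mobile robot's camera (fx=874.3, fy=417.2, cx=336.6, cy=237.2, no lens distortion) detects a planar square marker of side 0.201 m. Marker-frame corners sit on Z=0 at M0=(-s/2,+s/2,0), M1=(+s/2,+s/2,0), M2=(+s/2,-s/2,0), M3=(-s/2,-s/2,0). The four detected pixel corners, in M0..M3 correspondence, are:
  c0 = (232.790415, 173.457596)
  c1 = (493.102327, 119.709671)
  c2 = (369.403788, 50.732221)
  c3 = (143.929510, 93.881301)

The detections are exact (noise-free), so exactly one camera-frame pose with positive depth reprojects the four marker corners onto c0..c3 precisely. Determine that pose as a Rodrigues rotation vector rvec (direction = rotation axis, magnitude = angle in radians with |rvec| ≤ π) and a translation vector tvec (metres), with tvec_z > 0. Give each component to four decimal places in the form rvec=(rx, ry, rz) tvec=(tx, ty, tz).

Intrinsics K: fx=874.3, fy=417.2, cx=336.6, cy=237.2
Marker side s = 0.201 m; corners in marker frame (Z=0):
  M0 = (-0.1005, +0.1005, 0)
  M1 = (+0.1005, +0.1005, 0)
  M2 = (+0.1005, -0.1005, 0)
  M3 = (-0.1005, -0.1005, 0)
Detected image corners:
  c0 = (232.790415, 173.457596) px
  c1 = (493.102327, 119.709671) px
  c2 = (369.403788, 50.732221) px
  c3 = (143.929510, 93.881301) px
Planar DLT: solve 8×8 A·h = b for H (H[2,2]=1):
  H  [+1260.40764 +283.55968 +307.87260]
  H  [-218.11004 +281.82755 +106.00820]
  H  [+0.19020 -0.79679 +1.00000]
B = K⁻¹H; ‖b₁‖=1.518800, ‖b₂‖=1.518800; λ = 2/(‖b₁‖+‖b₂‖) = 0.658415, sign → tz>0 ⇒ λ=+0.658415
r₁ = λ·B[:,0] = (+0.90097,-0.41541,+0.12523); r₂ = λ·B[:,1] = (+0.41552,+0.74305,-0.52462)
r₃ = r₁×r₂ = (+0.12488,+0.52470,+0.84208); SVD([r₁ r₂ r₃]) → R = UVᵀ:
  R  [+0.90097 +0.41552 +0.12488]
  R  [-0.41541 +0.74305 +0.52470]
  R  [+0.12523 -0.52462 +0.84208]
t = (-0.02163, -0.20704, +0.65841) m
tr R = 2.486094; θ = arccos((tr R − 1)/2) = 0.733184 rad = 42.008°
axis k = ((R−Rᵀ)₃₂, (R−Rᵀ)₁₃, (R−Rᵀ)₂₁) / (2 sinθ) = (-0.783966, -0.000256, -0.620803)
rvec = θ·k = (-0.574792, -0.000188, -0.455163)

rvec=(-0.5748, -0.0002, -0.4552) tvec=(-0.0216, -0.2070, 0.6584)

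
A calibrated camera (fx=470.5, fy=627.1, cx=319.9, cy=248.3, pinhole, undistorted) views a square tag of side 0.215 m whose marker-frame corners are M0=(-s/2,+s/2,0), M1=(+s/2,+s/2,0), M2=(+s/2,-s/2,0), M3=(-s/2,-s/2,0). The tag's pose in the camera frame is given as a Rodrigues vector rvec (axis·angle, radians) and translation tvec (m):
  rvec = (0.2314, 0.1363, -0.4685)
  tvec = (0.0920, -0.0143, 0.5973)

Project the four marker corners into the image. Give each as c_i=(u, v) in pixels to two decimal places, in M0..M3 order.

c0=(354.30, 371.48) c1=(506.07, 282.47) c2=(435.90, 75.27) c3=(278.40, 183.99)

Intrinsics K: fx=470.5, fy=627.1, cx=319.9, cy=248.3
Marker side s = 0.215 m; corners in marker frame (Z=0):
  M0 = (-0.1075, +0.1075, 0)
  M1 = (+0.1075, +0.1075, 0)
  M2 = (+0.1075, -0.1075, 0)
  M3 = (-0.1075, -0.1075, 0)
rvec = (0.2314, 0.1363, -0.4685), |rvec| = θ = 0.54001 rad = 30.941°
Rodrigues: sinθ=0.51415, 1−cosθ=0.14230; R = I + sinθ·[k]× + (1−cosθ)·[k]×²:
    [+0.88383 +0.46145 +0.07687]
    [-0.43067 +0.86677 -0.25148]
    [-0.18267 +0.18916 +0.96481]
t = (0.0920, -0.0143, 0.5973) m
M0: Pc = R·M0+t = (+0.04659, +0.12517, +0.63727); u = 470.5·(+0.04659)/0.63727 + 319.9 = 354.3006, v = 627.1·(+0.12517)/0.63727 + 248.3 = 371.4764
M1: Pc = R·M1+t = (+0.23662, +0.03258, +0.59800); u = 470.5·(+0.23662)/0.59800 + 319.9 = 506.0691, v = 627.1·(+0.03258)/0.59800 + 248.3 = 282.4661
M2: Pc = R·M2+t = (+0.13741, -0.15377, +0.55733); u = 470.5·(+0.13741)/0.55733 + 319.9 = 435.8988, v = 627.1·(-0.15377)/0.55733 + 248.3 = 75.2748
M3: Pc = R·M3+t = (-0.05262, -0.06118, +0.59660); u = 470.5·(-0.05262)/0.59660 + 319.9 = 278.4041, v = 627.1·(-0.06118)/0.59660 + 248.3 = 183.9921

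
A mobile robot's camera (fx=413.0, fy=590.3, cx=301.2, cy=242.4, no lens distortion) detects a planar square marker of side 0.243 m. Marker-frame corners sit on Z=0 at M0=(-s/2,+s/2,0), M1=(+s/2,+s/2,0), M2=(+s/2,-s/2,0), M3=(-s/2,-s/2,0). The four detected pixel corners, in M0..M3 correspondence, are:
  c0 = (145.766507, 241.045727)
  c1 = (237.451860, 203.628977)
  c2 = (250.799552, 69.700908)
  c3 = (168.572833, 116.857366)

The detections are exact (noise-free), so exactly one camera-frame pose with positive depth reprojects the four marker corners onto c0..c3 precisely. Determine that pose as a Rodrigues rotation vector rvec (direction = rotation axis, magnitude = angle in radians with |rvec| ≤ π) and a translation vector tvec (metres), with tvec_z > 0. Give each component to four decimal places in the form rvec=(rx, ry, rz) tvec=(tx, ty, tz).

Intrinsics K: fx=413.0, fy=590.3, cx=301.2, cy=242.4
Marker side s = 0.243 m; corners in marker frame (Z=0):
  M0 = (-0.1215, +0.1215, 0)
  M1 = (+0.1215, +0.1215, 0)
  M2 = (+0.1215, -0.1215, 0)
  M3 = (-0.1215, -0.1215, 0)
Detected image corners:
  c0 = (145.766507, 241.045727) px
  c1 = (237.451860, 203.628977) px
  c2 = (250.799552, 69.700908) px
  c3 = (168.572833, 116.857366) px
Planar DLT: solve 8×8 A·h = b for H (H[2,2]=1):
  H  [+258.09495 -185.83408 +198.65935]
  H  [-252.78693 +443.17222 +154.75941]
  H  [-0.49066 -0.54963 +1.00000]
B = K⁻¹H; ‖b₁‖=1.121598, ‖b₂‖=1.121598; λ = 2/(‖b₁‖+‖b₂‖) = 0.891585, sign → tz>0 ⇒ λ=+0.891585
r₁ = λ·B[:,0] = (+0.87622,-0.20217,-0.43746); r₂ = λ·B[:,1] = (-0.04379,+0.87060,-0.49005)
r₃ = r₁×r₂ = (+0.47992,+0.44854,+0.75398); SVD([r₁ r₂ r₃]) → R = UVᵀ:
  R  [+0.87622 -0.04379 +0.47992]
  R  [-0.20217 +0.87060 +0.44854]
  R  [-0.43746 -0.49005 +0.75398]
t = (-0.22136, -0.13237, +0.89159) m
tr R = 2.500790; θ = arccos((tr R − 1)/2) = 0.722137 rad = 41.375°
axis k = ((R−Rᵀ)₃₂, (R−Rᵀ)₁₃, (R−Rᵀ)₂₁) / (2 sinθ) = (-0.709987, +0.693949, -0.119805)
rvec = θ·k = (-0.512708, +0.501127, -0.086515)

rvec=(-0.5127, 0.5011, -0.0865) tvec=(-0.2214, -0.1324, 0.8916)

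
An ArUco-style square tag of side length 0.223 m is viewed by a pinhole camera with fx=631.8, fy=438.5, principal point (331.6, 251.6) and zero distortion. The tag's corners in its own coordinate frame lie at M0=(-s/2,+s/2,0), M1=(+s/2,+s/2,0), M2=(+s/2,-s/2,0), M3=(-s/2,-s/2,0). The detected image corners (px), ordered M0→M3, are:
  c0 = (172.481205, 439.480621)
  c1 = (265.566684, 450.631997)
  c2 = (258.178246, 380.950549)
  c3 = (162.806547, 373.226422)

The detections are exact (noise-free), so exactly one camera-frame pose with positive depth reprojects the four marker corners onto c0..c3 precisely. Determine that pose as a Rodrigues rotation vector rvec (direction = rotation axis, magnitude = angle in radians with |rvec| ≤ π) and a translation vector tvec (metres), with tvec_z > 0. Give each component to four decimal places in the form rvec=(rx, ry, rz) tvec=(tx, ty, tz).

Intrinsics K: fx=631.8, fy=438.5, cx=331.6, cy=251.6
Marker side s = 0.223 m; corners in marker frame (Z=0):
  M0 = (-0.1115, +0.1115, 0)
  M1 = (+0.1115, +0.1115, 0)
  M2 = (+0.1115, -0.1115, 0)
  M3 = (-0.1115, -0.1115, 0)
Detected image corners:
  c0 = (172.481205, 439.480621) px
  c1 = (265.566684, 450.631997) px
  c2 = (258.178246, 380.950549) px
  c3 = (162.806547, 373.226422) px
Planar DLT: solve 8×8 A·h = b for H (H[2,2]=1):
  H  [+370.00987 +66.51370 +213.53708]
  H  [-57.99030 +358.39647 +411.43994]
  H  [-0.24430 +0.13092 +1.00000]
B = K⁻¹H; ‖b₁‖=0.754550, ‖b₂‖=0.754550; λ = 2/(‖b₁‖+‖b₂‖) = 1.325293, sign → tz>0 ⇒ λ=+1.325293
r₁ = λ·B[:,0] = (+0.94608,+0.01050,-0.32377); r₂ = λ·B[:,1] = (+0.04846,+0.98364,+0.17351)
r₃ = r₁×r₂ = (+0.32029,-0.17984,+0.93009); SVD([r₁ r₂ r₃]) → R = UVᵀ:
  R  [+0.94608 +0.04846 +0.32029]
  R  [+0.01050 +0.98364 -0.17984]
  R  [-0.32377 +0.17351 +0.93009]
t = (-0.24765, +0.48309, +1.32529) m
tr R = 2.859810; θ = arccos((tr R − 1)/2) = 0.376641 rad = 21.580°
axis k = ((R−Rᵀ)₃₂, (R−Rᵀ)₁₃, (R−Rᵀ)₂₁) / (2 sinθ) = (+0.480352, +0.875557, -0.051597)
rvec = θ·k = (+0.180920, +0.329771, -0.019433)

rvec=(0.1809, 0.3298, -0.0194) tvec=(-0.2477, 0.4831, 1.3253)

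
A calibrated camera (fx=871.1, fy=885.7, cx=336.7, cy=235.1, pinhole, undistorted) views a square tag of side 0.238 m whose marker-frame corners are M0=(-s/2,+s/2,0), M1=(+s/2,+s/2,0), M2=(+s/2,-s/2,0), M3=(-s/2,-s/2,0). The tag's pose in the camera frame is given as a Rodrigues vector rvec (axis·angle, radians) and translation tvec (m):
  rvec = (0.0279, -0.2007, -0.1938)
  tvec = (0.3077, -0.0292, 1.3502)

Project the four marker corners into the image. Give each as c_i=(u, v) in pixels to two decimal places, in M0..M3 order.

c0=(477.73, 308.63) c1=(617.50, 276.49) c2=(591.22, 125.66) c3=(449.34, 152.76)

Intrinsics K: fx=871.1, fy=885.7, cx=336.7, cy=235.1
Marker side s = 0.238 m; corners in marker frame (Z=0):
  M0 = (-0.1190, +0.1190, 0)
  M1 = (+0.1190, +0.1190, 0)
  M2 = (+0.1190, -0.1190, 0)
  M3 = (-0.1190, -0.1190, 0)
rvec = (0.0279, -0.2007, -0.1938), |rvec| = θ = 0.28039 rad = 16.065°
Rodrigues: sinθ=0.27673, 1−cosθ=0.03905; R = I + sinθ·[k]× + (1−cosθ)·[k]×²:
    [+0.96133 +0.18849 -0.20077]
    [-0.19405 +0.98096 -0.00822]
    [+0.19539 +0.04686 +0.97960]
t = (0.3077, -0.0292, 1.3502) m
M0: Pc = R·M0+t = (+0.21573, +0.11063, +1.33252); u = 871.1·(+0.21573)/1.33252 + 336.7 = 477.7283, v = 885.7·(+0.11063)/1.33252 + 235.1 = 308.6308
M1: Pc = R·M1+t = (+0.44453, +0.06444, +1.37903); u = 871.1·(+0.44453)/1.37903 + 336.7 = 617.4987, v = 885.7·(+0.06444)/1.37903 + 235.1 = 276.4886
M2: Pc = R·M2+t = (+0.39967, -0.16903, +1.36788); u = 871.1·(+0.39967)/1.36788 + 336.7 = 591.2197, v = 885.7·(-0.16903)/1.36788 + 235.1 = 125.6556
M3: Pc = R·M3+t = (+0.17087, -0.12284, +1.32137); u = 871.1·(+0.17087)/1.32137 + 336.7 = 449.3448, v = 885.7·(-0.12284)/1.32137 + 235.1 = 152.7607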